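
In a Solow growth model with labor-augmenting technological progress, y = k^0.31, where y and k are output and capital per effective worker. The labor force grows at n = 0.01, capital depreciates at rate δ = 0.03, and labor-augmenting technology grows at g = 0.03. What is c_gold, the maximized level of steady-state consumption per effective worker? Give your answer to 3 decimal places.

c_gold ≈ 1.346

n + g + δ = 0.01 + 0.03 + 0.03 = 0.07.
Maximizing c = f(k) − (n+g+δ)·k gives f'(k) = n+g+δ, i.e. 0.31·k^(0.31−1) = 0.07, so k_gold = (0.31/0.07)^(1/0.69) ≈ 8.6420.
y_gold = 8.6420^0.31 ≈ 1.9514.
c_gold = y_gold − (n+g+δ)·k_gold = 1.9514 − 0.07·8.6420 ≈ 1.3465.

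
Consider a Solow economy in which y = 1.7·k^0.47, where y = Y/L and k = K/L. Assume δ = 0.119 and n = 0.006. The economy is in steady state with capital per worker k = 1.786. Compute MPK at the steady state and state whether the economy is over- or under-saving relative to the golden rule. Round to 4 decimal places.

Capital per worker breaks even when investment replaces (n + δ)·k; here n + δ = 0.125.
MPK = 0.47·1.7·k^(0.47−1) = 0.47·1.7·1.786^(-0.53) ≈ 0.5876.
MPK > 0.125, so the economy is dynamically efficient (under-saving).

under-saving; MPK ≈ 0.5876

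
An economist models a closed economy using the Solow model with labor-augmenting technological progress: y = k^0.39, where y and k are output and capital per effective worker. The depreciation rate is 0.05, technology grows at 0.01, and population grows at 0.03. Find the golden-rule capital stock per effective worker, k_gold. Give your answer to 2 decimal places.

Break-even investment rate: n + g + δ = 0.03 + 0.01 + 0.05 = 0.09.
Maximizing c = f(k) − (n+g+δ)·k gives f'(k) = n+g+δ, i.e. 0.39·k^(0.39−1) = 0.09, so k_gold = (0.39/0.09)^(1/0.61) ≈ 11.0655.

k_gold ≈ 11.07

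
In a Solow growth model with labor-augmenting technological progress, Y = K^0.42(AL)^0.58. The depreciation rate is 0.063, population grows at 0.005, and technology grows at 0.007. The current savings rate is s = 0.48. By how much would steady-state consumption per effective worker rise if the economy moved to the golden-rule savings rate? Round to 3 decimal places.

n + g + δ = 0.005 + 0.007 + 0.063 = 0.075.
Current steady state (s = 0.48): k* = (0.48/0.075)^(1/0.58) ≈ 24.5451, y* = 24.5451^0.42 ≈ 3.8352, c* = (1−0.48)·3.8352 ≈ 1.9943.
At the golden rule the marginal product of capital equals n+g+δ: 0.42·k^(0.42−1) = 0.075. Solving, k_gold = (0.42/0.075)^(1/0.58) ≈ 19.4975.
y_gold = 19.4975^0.42 ≈ 3.4817, c_gold = y_gold − 0.075·k_gold ≈ 2.0194.
Gain: Δc = 2.0194 − 1.9943 ≈ 0.0251.

Δc ≈ 0.025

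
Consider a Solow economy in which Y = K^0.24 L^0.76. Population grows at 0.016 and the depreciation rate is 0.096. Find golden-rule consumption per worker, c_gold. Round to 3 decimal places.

n + δ = 0.016 + 0.096 = 0.112.
Maximizing c = f(k) − (n+δ)·k gives f'(k) = n+δ, i.e. 0.24·k^(0.24−1) = 0.112, so k_gold = (0.24/0.112)^(1/0.76) ≈ 2.7259.
y_gold = 2.7259^0.24 ≈ 1.2721.
c_gold = y_gold − (n+δ)·k_gold = 1.2721 − 0.112·2.7259 ≈ 0.9668.

c_gold ≈ 0.967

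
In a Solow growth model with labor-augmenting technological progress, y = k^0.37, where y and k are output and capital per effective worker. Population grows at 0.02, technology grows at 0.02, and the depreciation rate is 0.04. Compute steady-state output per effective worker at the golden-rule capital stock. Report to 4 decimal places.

n + g + δ = 0.02 + 0.02 + 0.04 = 0.08.
At the golden rule the marginal product of capital equals n+g+δ: 0.37·k^(0.37−1) = 0.08. Solving, k_gold = (0.37/0.08)^(1/0.63) ≈ 11.3693.
Output: y_gold = k_gold^0.37 = 11.3693^0.37 ≈ 2.4582.

y_gold ≈ 2.4582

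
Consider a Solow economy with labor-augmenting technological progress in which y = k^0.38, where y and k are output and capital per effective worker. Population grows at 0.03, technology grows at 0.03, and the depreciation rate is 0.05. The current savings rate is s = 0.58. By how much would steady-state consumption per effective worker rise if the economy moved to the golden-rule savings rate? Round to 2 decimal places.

Break-even investment rate: n + g + δ = 0.03 + 0.03 + 0.05 = 0.11.
Current steady state (s = 0.58): k* = (0.58/0.11)^(1/0.62) ≈ 14.6074, y* = 14.6074^0.38 ≈ 2.7704, c* = (1−0.58)·2.7704 ≈ 1.1636.
Golden rule sets MPK = n+g+δ: 0.38·k^(0.38−1) = 0.11, so k_gold = (0.38/0.11)^(1/0.62) ≈ 7.3854.
y_gold = 7.3854^0.38 ≈ 2.1379, c_gold = y_gold − 0.11·k_gold ≈ 1.3255.
Gain: Δc = 1.3255 − 1.1636 ≈ 0.1619.

Δc ≈ 0.16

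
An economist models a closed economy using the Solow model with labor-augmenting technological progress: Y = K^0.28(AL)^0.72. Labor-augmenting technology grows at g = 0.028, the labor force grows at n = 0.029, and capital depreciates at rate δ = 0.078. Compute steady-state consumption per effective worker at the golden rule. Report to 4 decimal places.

Capital per effective worker breaks even when investment replaces (n + g + δ)·k; here n + g + δ = 0.135.
At the golden rule the marginal product of capital equals n+g+δ: 0.28·k^(0.28−1) = 0.135. Solving, k_gold = (0.28/0.135)^(1/0.72) ≈ 2.7544.
y_gold = 2.7544^0.28 ≈ 1.3280.
c_gold = y_gold − (n+g+δ)·k_gold = 1.3280 − 0.135·2.7544 ≈ 0.9562.

c_gold ≈ 0.9562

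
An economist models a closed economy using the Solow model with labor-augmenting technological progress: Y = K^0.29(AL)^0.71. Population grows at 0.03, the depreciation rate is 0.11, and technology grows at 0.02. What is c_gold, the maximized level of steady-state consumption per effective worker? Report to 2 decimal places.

c_gold ≈ 0.91

n + g + δ = 0.03 + 0.02 + 0.11 = 0.16.
At the golden rule the marginal product of capital equals n+g+δ: 0.29·k^(0.29−1) = 0.16. Solving, k_gold = (0.29/0.16)^(1/0.71) ≈ 2.3109.
y_gold = 2.3109^0.29 ≈ 1.2750.
c_gold = y_gold − (n+g+δ)·k_gold = 1.2750 − 0.16·2.3109 ≈ 0.9052.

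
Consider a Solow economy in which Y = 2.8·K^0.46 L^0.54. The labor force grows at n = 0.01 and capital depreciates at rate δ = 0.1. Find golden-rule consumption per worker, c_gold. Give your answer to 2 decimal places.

c_gold ≈ 12.30

Capital per worker breaks even when investment replaces (n + δ)·k; here n + δ = 0.11.
Setting f'(k) = n+δ gives 0.46·2.8·k^(0.46−1) = 0.11, hence k_gold = (0.46·2.8/0.11)^(1/0.54) ≈ 95.2240.
y_gold = 2.8·95.2240^0.46 ≈ 22.7710.
c_gold = y_gold − (n+δ)·k_gold = 22.7710 − 0.11·95.2240 ≈ 12.2963.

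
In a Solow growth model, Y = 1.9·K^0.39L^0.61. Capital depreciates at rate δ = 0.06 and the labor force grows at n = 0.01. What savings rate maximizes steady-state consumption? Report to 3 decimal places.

s_gold = 0.390

n + δ = 0.01 + 0.06 = 0.07.
At the golden rule MPK = n+δ, and in any Cobb-Douglas steady state s = (n+δ)·k/y = MPK·k/y = capital's share 0.39.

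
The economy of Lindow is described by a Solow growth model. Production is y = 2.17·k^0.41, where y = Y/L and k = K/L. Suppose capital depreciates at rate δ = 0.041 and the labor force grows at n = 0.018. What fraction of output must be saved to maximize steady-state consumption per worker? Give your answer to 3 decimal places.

Break-even investment rate: n + δ = 0.018 + 0.041 = 0.059.
At the golden rule MPK = n+δ, and in any Cobb-Douglas steady state s = (n+δ)·k/y = MPK·k/y = capital's share 0.41.

s_gold = 0.410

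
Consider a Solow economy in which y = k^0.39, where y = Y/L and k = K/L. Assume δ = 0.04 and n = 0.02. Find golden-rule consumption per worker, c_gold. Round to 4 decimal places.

c_gold ≈ 2.0187

Capital per worker breaks even when investment replaces (n + δ)·k; here n + δ = 0.06.
Golden rule sets MPK = n+δ: 0.39·k^(0.39−1) = 0.06, so k_gold = (0.39/0.06)^(1/0.61) ≈ 21.5102.
y_gold = 21.5102^0.39 ≈ 3.3093.
c_gold = y_gold − (n+δ)·k_gold = 3.3093 − 0.06·21.5102 ≈ 2.0187.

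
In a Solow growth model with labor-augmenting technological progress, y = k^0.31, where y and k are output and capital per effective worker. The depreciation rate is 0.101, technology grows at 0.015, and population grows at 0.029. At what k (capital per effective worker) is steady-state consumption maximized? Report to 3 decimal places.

n + g + δ = 0.029 + 0.015 + 0.101 = 0.145.
Golden rule sets MPK = n+g+δ: 0.31·k^(0.31−1) = 0.145, so k_gold = (0.31/0.145)^(1/0.69) ≈ 3.0078.

k_gold ≈ 3.008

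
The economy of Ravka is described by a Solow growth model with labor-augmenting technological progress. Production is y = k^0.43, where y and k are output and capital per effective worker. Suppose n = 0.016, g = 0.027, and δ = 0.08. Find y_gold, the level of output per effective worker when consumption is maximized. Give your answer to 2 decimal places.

y_gold ≈ 2.57

Capital per effective worker breaks even when investment replaces (n + g + δ)·k; here n + g + δ = 0.123.
Maximizing c = f(k) − (n+g+δ)·k gives f'(k) = n+g+δ, i.e. 0.43·k^(0.43−1) = 0.123, so k_gold = (0.43/0.123)^(1/0.57) ≈ 8.9871.
Output: y_gold = k_gold^0.43 = 8.9871^0.43 ≈ 2.5707.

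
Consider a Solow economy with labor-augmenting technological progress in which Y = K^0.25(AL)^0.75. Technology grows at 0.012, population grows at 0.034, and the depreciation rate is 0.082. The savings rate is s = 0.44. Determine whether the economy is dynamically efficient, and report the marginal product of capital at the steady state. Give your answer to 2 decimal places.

Capital per effective worker breaks even when investment replaces (n + g + δ)·k; here n + g + δ = 0.128.
Steady-state k*: s·k^0.25 = 0.128·k gives k* = (0.44/0.128)^(1/0.75) ≈ 5.1879.
MPK = 0.25·5.1879^(-0.75) ≈ 0.0727.
MPK < n+g+δ = 0.128, so the economy is dynamically inefficient (over-saving).

dynamically inefficient; MPK ≈ 0.07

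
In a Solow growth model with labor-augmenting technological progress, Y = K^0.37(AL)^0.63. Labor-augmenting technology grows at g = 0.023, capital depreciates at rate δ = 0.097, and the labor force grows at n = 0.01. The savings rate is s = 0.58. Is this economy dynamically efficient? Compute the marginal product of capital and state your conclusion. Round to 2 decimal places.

Capital per effective worker breaks even when investment replaces (n + g + δ)·k; here n + g + δ = 0.13.
Steady-state k*: s·k^0.37 = 0.13·k gives k* = (0.58/0.13)^(1/0.63) ≈ 10.7381.
MPK = 0.37·10.7381^(-0.63) ≈ 0.0829.
MPK < n+g+δ = 0.13, so the economy is dynamically inefficient (over-saving).

dynamically inefficient; MPK ≈ 0.08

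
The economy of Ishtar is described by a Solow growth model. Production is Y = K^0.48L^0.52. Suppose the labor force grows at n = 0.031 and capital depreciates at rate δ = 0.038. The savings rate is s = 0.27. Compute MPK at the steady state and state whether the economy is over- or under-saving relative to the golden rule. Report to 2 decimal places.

Capital per worker breaks even when investment replaces (n + δ)·k; here n + δ = 0.069.
Steady-state k*: s·k^0.48 = 0.069·k gives k* = (0.27/0.069)^(1/0.52) ≈ 13.7864.
MPK = 0.48·13.7864^(-0.52) ≈ 0.1227.
MPK > n+δ = 0.069, so the economy is dynamically efficient (under-saving).

under-saving; MPK ≈ 0.12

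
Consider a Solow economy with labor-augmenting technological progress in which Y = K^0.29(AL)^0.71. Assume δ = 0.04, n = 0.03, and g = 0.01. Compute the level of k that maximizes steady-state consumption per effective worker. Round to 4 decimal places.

The effective depreciation rate is n + g + δ = 0.03 + 0.01 + 0.04 = 0.08.
At the golden rule the marginal product of capital equals n+g+δ: 0.29·k^(0.29−1) = 0.08. Solving, k_gold = (0.29/0.08)^(1/0.71) ≈ 6.1342.

k_gold ≈ 6.1342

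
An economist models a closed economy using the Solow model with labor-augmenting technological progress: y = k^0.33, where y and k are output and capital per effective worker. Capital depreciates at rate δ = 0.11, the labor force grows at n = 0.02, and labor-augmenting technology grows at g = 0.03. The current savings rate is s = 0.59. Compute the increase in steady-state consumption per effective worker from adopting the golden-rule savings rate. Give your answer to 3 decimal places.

n + g + δ = 0.02 + 0.03 + 0.11 = 0.16.
Current steady state (s = 0.59): k* = (0.59/0.16)^(1/0.67) ≈ 7.0124, y* = 7.0124^0.33 ≈ 1.9017, c* = (1−0.59)·1.9017 ≈ 0.7797.
Golden rule sets MPK = n+g+δ: 0.33·k^(0.33−1) = 0.16, so k_gold = (0.33/0.16)^(1/0.67) ≈ 2.9461.
y_gold = 2.9461^0.33 ≈ 1.4284, c_gold = y_gold − 0.16·k_gold ≈ 0.9570.
Gain: Δc = 0.9570 − 0.7797 ≈ 0.1773.

Δc ≈ 0.177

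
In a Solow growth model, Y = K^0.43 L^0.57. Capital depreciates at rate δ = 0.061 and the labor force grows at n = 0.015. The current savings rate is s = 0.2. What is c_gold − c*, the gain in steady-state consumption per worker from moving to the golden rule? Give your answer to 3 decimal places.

Δc ≈ 0.447

Break-even investment rate: n + δ = 0.015 + 0.061 = 0.076.
Current steady state (s = 0.2): k* = (0.2/0.076)^(1/0.57) ≈ 5.4604, y* = 5.4604^0.43 ≈ 2.0749, c* = (1−0.2)·2.0749 ≈ 1.6600.
Maximizing c = f(k) − (n+δ)·k gives f'(k) = n+δ, i.e. 0.43·k^(0.43−1) = 0.076, so k_gold = (0.43/0.076)^(1/0.57) ≈ 20.9145.
y_gold = 20.9145^0.43 ≈ 3.6965, c_gold = y_gold − 0.076·k_gold ≈ 2.1070.
Gain: Δc = 2.1070 − 1.6600 ≈ 0.4471.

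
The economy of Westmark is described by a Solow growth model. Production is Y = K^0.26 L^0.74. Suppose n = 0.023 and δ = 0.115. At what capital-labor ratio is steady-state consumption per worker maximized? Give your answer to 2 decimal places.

k_gold ≈ 2.35

The effective depreciation rate is n + δ = 0.023 + 0.115 = 0.138.
Setting f'(k) = n+δ gives 0.26·k^(0.26−1) = 0.138, hence k_gold = (0.26/0.138)^(1/0.74) ≈ 2.3537.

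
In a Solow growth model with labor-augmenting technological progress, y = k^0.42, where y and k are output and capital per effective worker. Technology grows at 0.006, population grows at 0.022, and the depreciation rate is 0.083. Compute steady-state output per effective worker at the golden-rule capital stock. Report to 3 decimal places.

Capital per effective worker breaks even when investment replaces (n + g + δ)·k; here n + g + δ = 0.111.
Golden rule sets MPK = n+g+δ: 0.42·k^(0.42−1) = 0.111, so k_gold = (0.42/0.111)^(1/0.58) ≈ 9.9180.
Output: y_gold = k_gold^0.42 = 9.9180^0.42 ≈ 2.6212.

y_gold ≈ 2.621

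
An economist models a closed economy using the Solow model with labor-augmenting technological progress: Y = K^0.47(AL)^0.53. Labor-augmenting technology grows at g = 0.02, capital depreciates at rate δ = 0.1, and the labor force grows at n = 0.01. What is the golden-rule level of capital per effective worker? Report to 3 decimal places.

k_gold ≈ 11.301

Capital per effective worker breaks even when investment replaces (n + g + δ)·k; here n + g + δ = 0.13.
Setting f'(k) = n+g+δ gives 0.47·k^(0.47−1) = 0.13, hence k_gold = (0.47/0.13)^(1/0.53) ≈ 11.3011.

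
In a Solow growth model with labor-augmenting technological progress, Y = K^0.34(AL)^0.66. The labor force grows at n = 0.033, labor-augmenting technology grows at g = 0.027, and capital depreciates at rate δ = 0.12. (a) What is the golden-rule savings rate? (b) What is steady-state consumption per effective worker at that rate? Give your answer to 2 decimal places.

The effective depreciation rate is n + g + δ = 0.033 + 0.027 + 0.12 = 0.18.
For Cobb-Douglas, s_gold equals capital's share: s_gold = 0.34.
Maximizing c = f(k) − (n+g+δ)·k gives f'(k) = n+g+δ, i.e. 0.34·k^(0.34−1) = 0.18, so k_gold = (0.34/0.18)^(1/0.66) ≈ 2.6212.
y_gold = 2.6212^0.34 ≈ 1.3877; c_gold = (1−0.34)·y_gold ≈ 0.9159.

(a) s_gold = 0.34; (b) c_gold ≈ 0.92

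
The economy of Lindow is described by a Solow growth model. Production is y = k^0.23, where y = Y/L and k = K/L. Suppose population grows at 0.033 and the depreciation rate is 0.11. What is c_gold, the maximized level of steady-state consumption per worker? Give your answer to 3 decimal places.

c_gold ≈ 0.887

n + δ = 0.033 + 0.11 = 0.143.
At the golden rule the marginal product of capital equals n+δ: 0.23·k^(0.23−1) = 0.143. Solving, k_gold = (0.23/0.143)^(1/0.77) ≈ 1.8537.
y_gold = 1.8537^0.23 ≈ 1.1525.
c_gold = y_gold − (n+δ)·k_gold = 1.1525 − 0.143·1.8537 ≈ 0.8874.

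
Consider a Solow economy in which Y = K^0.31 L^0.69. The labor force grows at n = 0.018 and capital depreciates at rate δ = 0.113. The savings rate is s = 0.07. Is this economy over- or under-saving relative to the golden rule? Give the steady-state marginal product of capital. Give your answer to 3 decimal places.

n + δ = 0.018 + 0.113 = 0.131.
Steady-state k*: s·k^0.31 = 0.131·k gives k* = (0.07/0.131)^(1/0.69) ≈ 0.4032.
MPK = 0.31·0.4032^(-0.69) ≈ 0.5801.
MPK > n+δ = 0.131, so the economy is dynamically efficient (under-saving).

under-saving; MPK ≈ 0.580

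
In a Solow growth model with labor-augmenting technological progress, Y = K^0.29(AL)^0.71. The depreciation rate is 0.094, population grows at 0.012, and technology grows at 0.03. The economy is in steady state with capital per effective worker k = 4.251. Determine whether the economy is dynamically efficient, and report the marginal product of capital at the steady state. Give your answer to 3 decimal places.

dynamically inefficient; MPK ≈ 0.104

n + g + δ = 0.012 + 0.03 + 0.094 = 0.136.
MPK = 0.29·k^(0.29−1) = 0.29·4.251^(-0.71) ≈ 0.1038.
MPK < 0.136, so the economy is dynamically inefficient (over-saving).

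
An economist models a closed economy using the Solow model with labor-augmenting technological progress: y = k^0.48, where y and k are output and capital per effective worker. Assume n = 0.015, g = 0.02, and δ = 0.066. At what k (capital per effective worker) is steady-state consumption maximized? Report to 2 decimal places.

k_gold ≈ 20.03

Capital per effective worker breaks even when investment replaces (n + g + δ)·k; here n + g + δ = 0.101.
At the golden rule the marginal product of capital equals n+g+δ: 0.48·k^(0.48−1) = 0.101. Solving, k_gold = (0.48/0.101)^(1/0.52) ≈ 20.0341.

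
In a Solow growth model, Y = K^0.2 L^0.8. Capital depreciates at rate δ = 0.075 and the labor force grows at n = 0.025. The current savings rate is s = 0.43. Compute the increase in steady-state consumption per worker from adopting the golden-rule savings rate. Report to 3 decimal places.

The effective depreciation rate is n + δ = 0.025 + 0.075 = 0.1.
Current steady state (s = 0.43): k* = (0.43/0.1)^(1/0.8) ≈ 6.1921, y* = 6.1921^0.2 ≈ 1.4400, c* = (1−0.43)·1.4400 ≈ 0.8208.
Maximizing c = f(k) − (n+δ)·k gives f'(k) = n+δ, i.e. 0.2·k^(0.2−1) = 0.1, so k_gold = (0.2/0.1)^(1/0.8) ≈ 2.3784.
y_gold = 2.3784^0.2 ≈ 1.1892, c_gold = y_gold − 0.1·k_gold ≈ 0.9514.
Gain: Δc = 0.9514 − 0.8208 ≈ 0.1306.

Δc ≈ 0.131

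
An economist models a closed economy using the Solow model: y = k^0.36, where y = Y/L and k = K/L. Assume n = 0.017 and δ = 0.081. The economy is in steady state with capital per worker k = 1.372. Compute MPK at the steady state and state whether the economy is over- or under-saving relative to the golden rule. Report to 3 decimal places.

The effective depreciation rate is n + δ = 0.017 + 0.081 = 0.098.
MPK = 0.36·k^(0.36−1) = 0.36·1.372^(-0.64) ≈ 0.2940.
MPK > 0.098, so the economy is dynamically efficient (under-saving).

under-saving; MPK ≈ 0.294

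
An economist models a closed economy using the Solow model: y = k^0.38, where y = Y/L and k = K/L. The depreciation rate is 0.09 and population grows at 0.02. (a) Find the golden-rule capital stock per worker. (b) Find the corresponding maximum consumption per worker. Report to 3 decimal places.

(a) k_gold ≈ 7.385; (b) c_gold ≈ 1.325

Break-even investment rate: n + δ = 0.02 + 0.09 = 0.11.
Setting f'(k) = n+δ gives 0.38·k^(0.38−1) = 0.11, hence k_gold = (0.38/0.11)^(1/0.62) ≈ 7.3854.
y_gold = 7.3854^0.38 ≈ 2.1379; c_gold = y_gold − 0.11·k_gold ≈ 1.3255.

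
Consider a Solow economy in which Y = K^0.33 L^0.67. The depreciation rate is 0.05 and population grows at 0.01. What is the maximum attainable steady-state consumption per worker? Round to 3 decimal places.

n + δ = 0.01 + 0.05 = 0.06.
At the golden rule the marginal product of capital equals n+δ: 0.33·k^(0.33−1) = 0.06. Solving, k_gold = (0.33/0.06)^(1/0.67) ≈ 12.7356.
y_gold = 12.7356^0.33 ≈ 2.3156.
c_gold = y_gold − (n+δ)·k_gold = 2.3156 − 0.06·12.7356 ≈ 1.5514.

c_gold ≈ 1.551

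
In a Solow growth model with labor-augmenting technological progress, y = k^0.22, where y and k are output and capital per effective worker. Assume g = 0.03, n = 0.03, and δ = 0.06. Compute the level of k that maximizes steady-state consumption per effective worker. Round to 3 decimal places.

k_gold ≈ 2.175

Break-even investment rate: n + g + δ = 0.03 + 0.03 + 0.06 = 0.12.
Setting f'(k) = n+g+δ gives 0.22·k^(0.22−1) = 0.12, hence k_gold = (0.22/0.12)^(1/0.78) ≈ 2.1751.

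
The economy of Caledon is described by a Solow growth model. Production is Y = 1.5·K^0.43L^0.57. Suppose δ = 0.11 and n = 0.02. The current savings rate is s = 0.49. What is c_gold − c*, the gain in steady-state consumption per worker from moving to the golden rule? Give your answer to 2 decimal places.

The effective depreciation rate is n + δ = 0.02 + 0.11 = 0.13.
Current steady state (s = 0.49): k* = (0.49·1.5/0.13)^(1/0.57) ≈ 20.8882, y* = 1.5·20.8882^0.43 ≈ 5.5418, c* = (1−0.49)·5.5418 ≈ 2.8263.
Maximizing c = f(k) − (n+δ)·k gives f'(k) = n+δ, i.e. 0.43·1.5·k^(0.43−1) = 0.13, so k_gold = (0.43·1.5/0.13)^(1/0.57) ≈ 16.6104.
y_gold = 1.5·16.6104^0.43 ≈ 5.0217, c_gold = y_gold − 0.13·k_gold ≈ 2.8624.
Gain: Δc = 2.8624 − 2.8263 ≈ 0.0361.

Δc ≈ 0.04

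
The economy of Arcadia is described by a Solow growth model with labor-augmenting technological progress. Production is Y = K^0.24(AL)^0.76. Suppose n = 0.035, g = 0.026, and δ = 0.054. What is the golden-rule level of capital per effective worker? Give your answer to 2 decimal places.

k_gold ≈ 2.63

Capital per effective worker breaks even when investment replaces (n + g + δ)·k; here n + g + δ = 0.115.
At the golden rule the marginal product of capital equals n+g+δ: 0.24·k^(0.24−1) = 0.115. Solving, k_gold = (0.24/0.115)^(1/0.76) ≈ 2.6328.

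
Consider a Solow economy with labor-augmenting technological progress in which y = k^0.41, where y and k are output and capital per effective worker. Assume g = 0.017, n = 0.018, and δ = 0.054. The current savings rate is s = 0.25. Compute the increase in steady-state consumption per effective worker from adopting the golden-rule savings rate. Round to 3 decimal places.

Δc ≈ 0.168

Capital per effective worker breaks even when investment replaces (n + g + δ)·k; here n + g + δ = 0.089.
Current steady state (s = 0.25): k* = (0.25/0.089)^(1/0.59) ≈ 5.7578, y* = 5.7578^0.41 ≈ 2.0498, c* = (1−0.25)·2.0498 ≈ 1.5373.
Maximizing c = f(k) − (n+g+δ)·k gives f'(k) = n+g+δ, i.e. 0.41·k^(0.41−1) = 0.089, so k_gold = (0.41/0.089)^(1/0.59) ≈ 13.3167.
y_gold = 13.3167^0.41 ≈ 2.8907, c_gold = y_gold − 0.089·k_gold ≈ 1.7055.
Gain: Δc = 1.7055 − 1.5373 ≈ 0.1682.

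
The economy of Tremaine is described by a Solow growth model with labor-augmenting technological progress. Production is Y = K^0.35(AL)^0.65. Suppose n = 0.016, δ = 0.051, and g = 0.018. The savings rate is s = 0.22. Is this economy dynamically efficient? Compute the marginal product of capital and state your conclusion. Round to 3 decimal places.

The effective depreciation rate is n + g + δ = 0.016 + 0.018 + 0.051 = 0.085.
Steady-state k*: s·k^0.35 = 0.085·k gives k* = (0.22/0.085)^(1/0.65) ≈ 4.3191.
MPK = 0.35·4.3191^(-0.65) ≈ 0.1352.
MPK > n+g+δ = 0.085, so the economy is dynamically efficient (under-saving).

dynamically efficient; MPK ≈ 0.135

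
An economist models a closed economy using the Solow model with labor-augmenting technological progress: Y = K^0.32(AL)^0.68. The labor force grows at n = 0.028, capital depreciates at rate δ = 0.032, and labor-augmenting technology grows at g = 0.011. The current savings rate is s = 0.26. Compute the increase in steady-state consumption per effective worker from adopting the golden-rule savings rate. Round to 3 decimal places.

Break-even investment rate: n + g + δ = 0.028 + 0.011 + 0.032 = 0.071.
Current steady state (s = 0.26): k* = (0.26/0.071)^(1/0.68) ≈ 6.7452, y* = 6.7452^0.32 ≈ 1.8419, c* = (1−0.26)·1.8419 ≈ 1.3630.
Maximizing c = f(k) − (n+g+δ)·k gives f'(k) = n+g+δ, i.e. 0.32·k^(0.32−1) = 0.071, so k_gold = (0.32/0.071)^(1/0.68) ≈ 9.1539.
y_gold = 9.1539^0.32 ≈ 2.0310, c_gold = y_gold − 0.071·k_gold ≈ 1.3811.
Gain: Δc = 1.3811 − 1.3630 ≈ 0.0180.

Δc ≈ 0.018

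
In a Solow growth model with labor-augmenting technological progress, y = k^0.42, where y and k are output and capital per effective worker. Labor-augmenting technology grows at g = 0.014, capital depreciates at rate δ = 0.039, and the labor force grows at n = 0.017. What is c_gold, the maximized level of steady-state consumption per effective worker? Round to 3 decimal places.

c_gold ≈ 2.123

Capital per effective worker breaks even when investment replaces (n + g + δ)·k; here n + g + δ = 0.07.
At the golden rule the marginal product of capital equals n+g+δ: 0.42·k^(0.42−1) = 0.07. Solving, k_gold = (0.42/0.07)^(1/0.58) ≈ 21.9604.
y_gold = 21.9604^0.42 ≈ 3.6601.
c_gold = y_gold − (n+g+δ)·k_gold = 3.6601 − 0.07·21.9604 ≈ 2.1228.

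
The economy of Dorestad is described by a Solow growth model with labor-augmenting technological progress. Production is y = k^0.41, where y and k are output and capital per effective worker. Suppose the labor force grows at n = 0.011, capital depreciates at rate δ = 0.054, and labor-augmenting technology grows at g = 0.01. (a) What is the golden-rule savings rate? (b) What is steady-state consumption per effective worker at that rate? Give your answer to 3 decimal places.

Break-even investment rate: n + g + δ = 0.011 + 0.01 + 0.054 = 0.075.
For Cobb-Douglas, s_gold equals capital's share: s_gold = 0.41.
At the golden rule the marginal product of capital equals n+g+δ: 0.41·k^(0.41−1) = 0.075. Solving, k_gold = (0.41/0.075)^(1/0.59) ≈ 17.7982.
y_gold = 17.7982^0.41 ≈ 3.2558; c_gold = (1−0.41)·y_gold ≈ 1.9209.

(a) s_gold = 0.410; (b) c_gold ≈ 1.921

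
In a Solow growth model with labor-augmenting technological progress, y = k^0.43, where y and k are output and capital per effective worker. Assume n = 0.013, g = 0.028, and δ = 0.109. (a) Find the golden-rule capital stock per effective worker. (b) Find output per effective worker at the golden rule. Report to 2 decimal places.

(a) k_gold ≈ 6.34; (b) y_gold ≈ 2.21

n + g + δ = 0.013 + 0.028 + 0.109 = 0.15.
Setting f'(k) = n+g+δ gives 0.43·k^(0.43−1) = 0.15, hence k_gold = (0.43/0.15)^(1/0.57) ≈ 6.3448.
y_gold = 6.3448^0.43 ≈ 2.2133.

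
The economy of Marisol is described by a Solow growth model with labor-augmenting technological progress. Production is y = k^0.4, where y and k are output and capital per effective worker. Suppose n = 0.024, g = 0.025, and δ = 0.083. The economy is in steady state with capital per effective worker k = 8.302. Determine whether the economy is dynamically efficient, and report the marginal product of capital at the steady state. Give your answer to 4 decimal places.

Capital per effective worker breaks even when investment replaces (n + g + δ)·k; here n + g + δ = 0.132.
MPK = 0.4·k^(0.4−1) = 0.4·8.302^(-0.6) ≈ 0.1123.
MPK < 0.132, so the economy is dynamically inefficient (over-saving).

dynamically inefficient; MPK ≈ 0.1123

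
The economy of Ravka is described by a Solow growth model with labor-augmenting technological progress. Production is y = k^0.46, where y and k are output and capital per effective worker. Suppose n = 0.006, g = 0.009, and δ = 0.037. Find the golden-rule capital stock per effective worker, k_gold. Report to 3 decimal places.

k_gold ≈ 56.656

The effective depreciation rate is n + g + δ = 0.006 + 0.009 + 0.037 = 0.052.
Golden rule sets MPK = n+g+δ: 0.46·k^(0.46−1) = 0.052, so k_gold = (0.46/0.052)^(1/0.54) ≈ 56.6564.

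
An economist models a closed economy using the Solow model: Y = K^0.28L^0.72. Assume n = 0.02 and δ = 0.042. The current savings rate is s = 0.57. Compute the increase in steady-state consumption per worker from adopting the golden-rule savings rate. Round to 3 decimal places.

Δc ≈ 0.275

Break-even investment rate: n + δ = 0.02 + 0.042 = 0.062.
Current steady state (s = 0.57): k* = (0.57/0.062)^(1/0.72) ≈ 21.7857, y* = 21.7857^0.28 ≈ 2.3697, c* = (1−0.57)·2.3697 ≈ 1.0190.
Maximizing c = f(k) − (n+δ)·k gives f'(k) = n+δ, i.e. 0.28·k^(0.28−1) = 0.062, so k_gold = (0.28/0.062)^(1/0.72) ≈ 8.1170.
y_gold = 8.1170^0.28 ≈ 1.7973, c_gold = y_gold − 0.062·k_gold ≈ 1.2941.
Gain: Δc = 1.2941 − 1.0190 ≈ 0.2751.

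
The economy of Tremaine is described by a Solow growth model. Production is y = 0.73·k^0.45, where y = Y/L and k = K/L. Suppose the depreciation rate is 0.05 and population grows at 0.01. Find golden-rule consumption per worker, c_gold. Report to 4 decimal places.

c_gold ≈ 1.6137

The effective depreciation rate is n + δ = 0.01 + 0.05 = 0.06.
Setting f'(k) = n+δ gives 0.45·0.73·k^(0.45−1) = 0.06, hence k_gold = (0.45·0.73/0.06)^(1/0.55) ≈ 22.0048.
y_gold = 0.73·22.0048^0.45 ≈ 2.9340.
c_gold = y_gold − (n+δ)·k_gold = 2.9340 − 0.06·22.0048 ≈ 1.6137.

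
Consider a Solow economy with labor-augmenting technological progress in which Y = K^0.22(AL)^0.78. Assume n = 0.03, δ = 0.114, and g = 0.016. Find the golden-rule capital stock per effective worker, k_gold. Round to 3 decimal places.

Break-even investment rate: n + g + δ = 0.03 + 0.016 + 0.114 = 0.16.
At the golden rule the marginal product of capital equals n+g+δ: 0.22·k^(0.22−1) = 0.16. Solving, k_gold = (0.22/0.16)^(1/0.78) ≈ 1.5042.

k_gold ≈ 1.504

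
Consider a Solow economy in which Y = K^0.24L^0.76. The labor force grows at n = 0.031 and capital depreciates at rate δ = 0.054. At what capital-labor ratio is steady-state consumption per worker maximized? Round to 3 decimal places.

k_gold ≈ 3.919

Break-even investment rate: n + δ = 0.031 + 0.054 = 0.085.
Golden rule sets MPK = n+δ: 0.24·k^(0.24−1) = 0.085, so k_gold = (0.24/0.085)^(1/0.76) ≈ 3.9188.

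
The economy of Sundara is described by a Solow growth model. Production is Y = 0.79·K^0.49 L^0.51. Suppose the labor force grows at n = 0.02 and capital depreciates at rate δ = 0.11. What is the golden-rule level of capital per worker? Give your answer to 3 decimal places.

The effective depreciation rate is n + δ = 0.02 + 0.11 = 0.13.
Maximizing c = f(k) − (n+δ)·k gives f'(k) = n+δ, i.e. 0.49·0.79·k^(0.49−1) = 0.13, so k_gold = (0.49·0.79/0.13)^(1/0.51) ≈ 8.4952.

k_gold ≈ 8.495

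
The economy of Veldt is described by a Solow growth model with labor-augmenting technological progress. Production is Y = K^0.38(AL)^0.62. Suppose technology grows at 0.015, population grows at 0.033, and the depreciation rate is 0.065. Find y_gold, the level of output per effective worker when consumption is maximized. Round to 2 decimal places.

Capital per effective worker breaks even when investment replaces (n + g + δ)·k; here n + g + δ = 0.113.
Golden rule sets MPK = n+g+δ: 0.38·k^(0.38−1) = 0.113, so k_gold = (0.38/0.113)^(1/0.62) ≈ 7.0717.
Output: y_gold = k_gold^0.38 = 7.0717^0.38 ≈ 2.1029.

y_gold ≈ 2.10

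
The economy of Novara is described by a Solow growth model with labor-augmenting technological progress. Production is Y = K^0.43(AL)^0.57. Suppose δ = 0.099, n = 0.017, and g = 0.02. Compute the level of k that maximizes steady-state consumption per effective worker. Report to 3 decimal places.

Capital per effective worker breaks even when investment replaces (n + g + δ)·k; here n + g + δ = 0.136.
Maximizing c = f(k) − (n+g+δ)·k gives f'(k) = n+g+δ, i.e. 0.43·k^(0.43−1) = 0.136, so k_gold = (0.43/0.136)^(1/0.57) ≈ 7.5348.

k_gold ≈ 7.535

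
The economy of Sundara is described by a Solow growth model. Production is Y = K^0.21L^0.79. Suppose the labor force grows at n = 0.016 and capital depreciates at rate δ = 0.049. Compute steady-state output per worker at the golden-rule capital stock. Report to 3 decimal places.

n + δ = 0.016 + 0.049 = 0.065.
Maximizing c = f(k) − (n+δ)·k gives f'(k) = n+δ, i.e. 0.21·k^(0.21−1) = 0.065, so k_gold = (0.21/0.065)^(1/0.79) ≈ 4.4126.
Output: y_gold = k_gold^0.21 = 4.4126^0.21 ≈ 1.3658.

y_gold ≈ 1.366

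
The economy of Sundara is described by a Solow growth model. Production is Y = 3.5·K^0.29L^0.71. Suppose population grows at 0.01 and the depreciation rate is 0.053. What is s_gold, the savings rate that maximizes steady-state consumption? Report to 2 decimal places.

s_gold = 0.29

The effective depreciation rate is n + δ = 0.01 + 0.053 = 0.063.
At the golden rule MPK = n+δ, and in any Cobb-Douglas steady state s = (n+δ)·k/y = MPK·k/y = capital's share 0.29.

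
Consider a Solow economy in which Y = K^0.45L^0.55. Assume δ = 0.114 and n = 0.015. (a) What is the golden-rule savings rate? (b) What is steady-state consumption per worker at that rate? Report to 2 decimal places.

(a) s_gold = 0.45; (b) c_gold ≈ 1.53

Capital per worker breaks even when investment replaces (n + δ)·k; here n + δ = 0.129.
For Cobb-Douglas, s_gold equals capital's share: s_gold = 0.45.
At the golden rule the marginal product of capital equals n+δ: 0.45·k^(0.45−1) = 0.129. Solving, k_gold = (0.45/0.129)^(1/0.55) ≈ 9.6959.
y_gold = 9.6959^0.45 ≈ 2.7795; c_gold = (1−0.45)·y_gold ≈ 1.5287.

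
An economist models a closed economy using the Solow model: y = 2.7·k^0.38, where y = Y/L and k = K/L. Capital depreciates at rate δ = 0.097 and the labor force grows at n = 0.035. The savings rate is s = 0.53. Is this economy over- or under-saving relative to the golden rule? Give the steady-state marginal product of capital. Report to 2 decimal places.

The effective depreciation rate is n + δ = 0.035 + 0.097 = 0.132.
Steady-state k*: s·A·k^0.38 = 0.132·k gives k* = (0.53·2.7/0.132)^(1/0.62) ≈ 46.7155.
MPK = 0.38·2.7·46.7155^(-0.62) ≈ 0.0946.
MPK < n+δ = 0.132, so the economy is dynamically inefficient (over-saving).

over-saving; MPK ≈ 0.09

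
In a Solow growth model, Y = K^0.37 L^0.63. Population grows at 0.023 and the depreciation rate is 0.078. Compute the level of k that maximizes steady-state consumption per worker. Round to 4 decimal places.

Break-even investment rate: n + δ = 0.023 + 0.078 = 0.101.
At the golden rule the marginal product of capital equals n+δ: 0.37·k^(0.37−1) = 0.101. Solving, k_gold = (0.37/0.101)^(1/0.63) ≈ 7.8532.

k_gold ≈ 7.8532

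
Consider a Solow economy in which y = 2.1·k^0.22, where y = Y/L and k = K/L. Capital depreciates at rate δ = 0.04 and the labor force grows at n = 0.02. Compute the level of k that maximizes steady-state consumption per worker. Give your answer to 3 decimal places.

k_gold ≈ 13.694

Break-even investment rate: n + δ = 0.02 + 0.04 = 0.06.
Maximizing c = f(k) − (n+δ)·k gives f'(k) = n+δ, i.e. 0.22·2.1·k^(0.22−1) = 0.06, so k_gold = (0.22·2.1/0.06)^(1/0.78) ≈ 13.6939.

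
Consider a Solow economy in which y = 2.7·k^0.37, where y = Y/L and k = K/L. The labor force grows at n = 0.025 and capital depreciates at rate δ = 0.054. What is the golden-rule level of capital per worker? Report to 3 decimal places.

k_gold ≈ 56.119

Break-even investment rate: n + δ = 0.025 + 0.054 = 0.079.
Maximizing c = f(k) − (n+δ)·k gives f'(k) = n+δ, i.e. 0.37·2.7·k^(0.37−1) = 0.079, so k_gold = (0.37·2.7/0.079)^(1/0.63) ≈ 56.1188.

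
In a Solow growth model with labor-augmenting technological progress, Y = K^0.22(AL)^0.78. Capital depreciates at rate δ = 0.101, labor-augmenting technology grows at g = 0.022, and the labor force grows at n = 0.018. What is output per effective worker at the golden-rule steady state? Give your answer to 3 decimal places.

y_gold ≈ 1.134

Break-even investment rate: n + g + δ = 0.018 + 0.022 + 0.101 = 0.141.
At the golden rule the marginal product of capital equals n+g+δ: 0.22·k^(0.22−1) = 0.141. Solving, k_gold = (0.22/0.141)^(1/0.78) ≈ 1.7689.
Output: y_gold = k_gold^0.22 = 1.7689^0.22 ≈ 1.1337.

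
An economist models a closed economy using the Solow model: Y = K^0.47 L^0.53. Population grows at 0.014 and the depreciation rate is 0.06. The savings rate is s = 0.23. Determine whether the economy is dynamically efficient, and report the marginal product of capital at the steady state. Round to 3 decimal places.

Break-even investment rate: n + δ = 0.014 + 0.06 = 0.074.
Steady-state k*: s·k^0.47 = 0.074·k gives k* = (0.23/0.074)^(1/0.53) ≈ 8.4965.
MPK = 0.47·8.4965^(-0.53) ≈ 0.1512.
MPK > n+δ = 0.074, so the economy is dynamically efficient (under-saving).

dynamically efficient; MPK ≈ 0.151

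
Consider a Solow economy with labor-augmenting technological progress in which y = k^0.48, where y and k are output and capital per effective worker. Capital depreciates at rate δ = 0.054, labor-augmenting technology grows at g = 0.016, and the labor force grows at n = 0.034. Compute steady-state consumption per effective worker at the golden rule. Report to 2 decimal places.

Break-even investment rate: n + g + δ = 0.034 + 0.016 + 0.054 = 0.104.
At the golden rule the marginal product of capital equals n+g+δ: 0.48·k^(0.48−1) = 0.104. Solving, k_gold = (0.48/0.104)^(1/0.52) ≈ 18.9375.
y_gold = 18.9375^0.48 ≈ 4.1031.
c_gold = y_gold − (n+g+δ)·k_gold = 4.1031 − 0.104·18.9375 ≈ 2.1336.

c_gold ≈ 2.13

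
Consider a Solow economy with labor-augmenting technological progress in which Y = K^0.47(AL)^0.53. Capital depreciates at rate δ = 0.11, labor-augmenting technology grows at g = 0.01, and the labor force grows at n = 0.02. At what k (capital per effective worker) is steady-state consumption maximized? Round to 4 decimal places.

k_gold ≈ 9.8264

Break-even investment rate: n + g + δ = 0.02 + 0.01 + 0.11 = 0.14.
Setting f'(k) = n+g+δ gives 0.47·k^(0.47−1) = 0.14, hence k_gold = (0.47/0.14)^(1/0.53) ≈ 9.8264.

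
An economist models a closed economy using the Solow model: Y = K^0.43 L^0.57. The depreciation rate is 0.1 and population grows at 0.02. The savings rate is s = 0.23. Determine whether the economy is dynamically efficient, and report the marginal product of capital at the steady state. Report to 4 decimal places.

Capital per worker breaks even when investment replaces (n + δ)·k; here n + δ = 0.12.
Steady-state k*: s·k^0.43 = 0.12·k gives k* = (0.23/0.12)^(1/0.57) ≈ 3.1311.
MPK = 0.43·3.1311^(-0.57) ≈ 0.2243.
MPK > n+δ = 0.12, so the economy is dynamically efficient (under-saving).

dynamically efficient; MPK ≈ 0.2243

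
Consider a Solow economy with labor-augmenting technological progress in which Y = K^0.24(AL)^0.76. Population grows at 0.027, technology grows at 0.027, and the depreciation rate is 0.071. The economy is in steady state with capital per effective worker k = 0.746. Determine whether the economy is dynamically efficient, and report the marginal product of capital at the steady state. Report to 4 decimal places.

dynamically efficient; MPK ≈ 0.2999

The effective depreciation rate is n + g + δ = 0.027 + 0.027 + 0.071 = 0.125.
MPK = 0.24·k^(0.24−1) = 0.24·0.746^(-0.76) ≈ 0.2999.
MPK > 0.125, so the economy is dynamically efficient (under-saving).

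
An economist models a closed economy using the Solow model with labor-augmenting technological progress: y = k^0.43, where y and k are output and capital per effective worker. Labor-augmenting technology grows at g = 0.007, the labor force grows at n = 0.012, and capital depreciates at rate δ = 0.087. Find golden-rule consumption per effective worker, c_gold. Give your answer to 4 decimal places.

Capital per effective worker breaks even when investment replaces (n + g + δ)·k; here n + g + δ = 0.106.
Golden rule sets MPK = n+g+δ: 0.43·k^(0.43−1) = 0.106, so k_gold = (0.43/0.106)^(1/0.57) ≈ 11.6668.
y_gold = 11.6668^0.43 ≈ 2.8760.
c_gold = y_gold − (n+g+δ)·k_gold = 2.8760 − 0.106·11.6668 ≈ 1.6393.

c_gold ≈ 1.6393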